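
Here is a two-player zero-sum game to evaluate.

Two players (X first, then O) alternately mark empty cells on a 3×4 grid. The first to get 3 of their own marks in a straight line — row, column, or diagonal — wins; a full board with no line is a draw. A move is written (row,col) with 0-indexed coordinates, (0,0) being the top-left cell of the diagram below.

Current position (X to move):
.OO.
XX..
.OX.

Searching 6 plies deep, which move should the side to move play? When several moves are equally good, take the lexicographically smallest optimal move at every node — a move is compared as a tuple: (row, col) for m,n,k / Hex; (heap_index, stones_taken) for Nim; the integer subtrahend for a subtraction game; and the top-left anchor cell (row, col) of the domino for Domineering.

X's best at [.OO./XX../.OX.]: (0,0)

[.OO./XX../.OX.] X move#1: (0,0):+1/XOO./XX../.OX.*, (0,3):-1/.OOX/XX../.OX., (1,2):+1/.OO./XXX./.OX., (1,3):-1/.OO./XX.X/.OX., (2,0):-1/.OO./XX../XOX., (2,3):-1/.OO./XX../.OXX
[XOO./XX../.OX.] end (terminal -1, O#2); searched .OO./XX../.OX. to 6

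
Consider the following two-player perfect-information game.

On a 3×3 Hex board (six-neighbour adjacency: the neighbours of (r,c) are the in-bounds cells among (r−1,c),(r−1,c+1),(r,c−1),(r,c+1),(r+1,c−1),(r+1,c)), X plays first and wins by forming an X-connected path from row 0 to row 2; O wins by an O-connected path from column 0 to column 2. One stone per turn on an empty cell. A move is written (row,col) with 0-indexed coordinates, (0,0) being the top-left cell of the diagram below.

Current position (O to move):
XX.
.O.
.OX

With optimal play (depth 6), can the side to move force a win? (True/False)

ply 1, O at XX./.O./.OX | (0,2)=+1→XXO/.O./.OX*; (1,0)=+1→XX./OO./.OX; (1,2)=+1→XX./.OO/.OX; (2,0)=+1→XX./.O./OOX
ply 2, X at XXO/.O./.OX | (1,0)=-1→XXO/XO./.OX*; (1,2)=-1→XXO/.OX/.OX; (2,0)=-1→XXO/.O./XOX
ply 3, O at XXO/XO./.OX | (1,2)=-1→XXO/XOO/.OX; (2,0)=+1→XXO/XO./OOX*
ply 4: XXO/XO./OOX is terminal -1 (X); from XX./.O./.OX depth 6

O winning at [XX./.O./.OX]: True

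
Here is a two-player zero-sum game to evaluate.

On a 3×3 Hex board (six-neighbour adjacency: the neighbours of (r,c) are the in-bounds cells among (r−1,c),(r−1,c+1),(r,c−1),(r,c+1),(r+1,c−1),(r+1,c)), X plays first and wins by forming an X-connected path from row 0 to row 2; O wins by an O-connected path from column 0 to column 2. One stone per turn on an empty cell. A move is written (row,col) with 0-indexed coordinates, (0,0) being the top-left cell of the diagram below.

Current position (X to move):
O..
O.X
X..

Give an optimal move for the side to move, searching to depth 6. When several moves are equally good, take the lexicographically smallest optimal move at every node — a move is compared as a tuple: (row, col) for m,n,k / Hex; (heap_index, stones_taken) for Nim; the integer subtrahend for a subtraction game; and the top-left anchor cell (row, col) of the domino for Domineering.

p1 X@[O../O.X/X..]: (0,1)[OX./O.X/X..]+1* (0,2)[O.X/O.X/X..]+1 (1,1)[O../OXX/X..]+1 (2,1)[O../O.X/XX.]-1 (2,2)[O../O.X/X.X]-1
p2 O@[OX./O.X/X..]: (0,2)[OXO/O.X/X..]-1* (1,1)[OX./OOX/X..]-1 (2,1)[OX./O.X/XO.]-1 (2,2)[OX./O.X/X.O]-1
p3 X@[OXO/O.X/X..]: (1,1)[OXO/OXX/X..]+1* (2,1)[OXO/O.X/XX.]-1 (2,2)[OXO/O.X/X.X]-1
p4 O@[OXO/OXX/X..] terminal -1; root [O../O.X/X..] d6

X's best at [O../O.X/X..]: (0,1)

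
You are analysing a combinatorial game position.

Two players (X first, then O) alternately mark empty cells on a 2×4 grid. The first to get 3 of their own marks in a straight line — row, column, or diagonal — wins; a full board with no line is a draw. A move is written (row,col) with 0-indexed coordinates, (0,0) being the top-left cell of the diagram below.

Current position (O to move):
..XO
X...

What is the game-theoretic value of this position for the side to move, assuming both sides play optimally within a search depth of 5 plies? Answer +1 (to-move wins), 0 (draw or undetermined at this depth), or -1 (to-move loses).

value(..XO/X..., O) = 0

ply 1, O at ..XO/X... | (0,0)=+0→O.XO/X...*; (0,1)=+0→.OXO/X...; (1,1)=+0→..XO/XO..; (1,2)=+0→..XO/X.O.; (1,3)=+0→..XO/X..O
ply 2, X at O.XO/X... | (0,1)=+0→OXXO/X...*; (1,1)=+0→O.XO/XX..; (1,2)=+0→O.XO/X.X.; (1,3)=+0→O.XO/X..X
ply 3, O at OXXO/X... | (1,1)=+0→OXXO/XO..*; (1,2)=+0→OXXO/X.O.; (1,3)=+0→OXXO/X..O
ply 4, X at OXXO/XO.. | (1,2)=+0→OXXO/XOX.*; (1,3)=+0→OXXO/XO.X
ply 5, O at OXXO/XOX. | (1,3)=+0→OXXO/XOXO*
ply 6: OXXO/XOXO is terminal +0 (X); from ..XO/X... depth 5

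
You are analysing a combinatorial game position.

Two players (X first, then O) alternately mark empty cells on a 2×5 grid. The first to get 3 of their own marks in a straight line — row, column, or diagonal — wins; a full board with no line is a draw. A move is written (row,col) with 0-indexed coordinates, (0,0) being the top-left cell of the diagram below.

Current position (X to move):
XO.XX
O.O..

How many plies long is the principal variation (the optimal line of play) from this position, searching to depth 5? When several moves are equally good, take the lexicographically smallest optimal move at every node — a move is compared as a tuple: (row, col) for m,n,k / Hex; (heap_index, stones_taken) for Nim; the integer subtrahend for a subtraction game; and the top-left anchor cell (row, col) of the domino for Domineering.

ply 1, X at XO.XX/O.O.. | (0,2)=+1→XOXXX/O.O..*; (1,1)=+0→XO.XX/OXO..; (1,3)=-1→XO.XX/O.OX.; (1,4)=-1→XO.XX/O.O.X
ply 2: XOXXX/O.O.. is terminal -1 (O); from XO.XX/O.O.. depth 5

PV length from [XO.XX/O.O..]: 1 ply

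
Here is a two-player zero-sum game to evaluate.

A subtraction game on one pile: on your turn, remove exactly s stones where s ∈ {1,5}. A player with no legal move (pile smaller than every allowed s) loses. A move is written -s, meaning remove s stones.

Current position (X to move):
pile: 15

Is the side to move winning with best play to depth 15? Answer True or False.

[15] X move#1: -1:+1/14*, -5:+1/10
[14] O move#2: -1:-1/13*, -5:-1/9
[13] X move#3: -1:+1/12*, -5:+1/8
[12] O move#4: -1:-1/11*, -5:-1/7
[11] X move#5: -1:+1/10*, -5:+1/6
[10] O move#6: -1:-1/9*, -5:-1/5
[9] X move#7: -1:+1/8*, -5:+1/4
[8] O move#8: -1:-1/7*, -5:-1/3
[7] X move#9: -1:+1/6*, -5:+1/2
[6] O move#10: -1:-1/5*, -5:-1/1
[5] X move#11: -1:+1/4*, -5:+1/0
[4] O move#12: -1:-1/3*
[3] X move#13: -1:+1/2*
[2] O move#14: -1:-1/1*
[1] X move#15: -1:+1/0*
[0] end (terminal -1, O#16); searched 15 to 15

X winning at [15]: True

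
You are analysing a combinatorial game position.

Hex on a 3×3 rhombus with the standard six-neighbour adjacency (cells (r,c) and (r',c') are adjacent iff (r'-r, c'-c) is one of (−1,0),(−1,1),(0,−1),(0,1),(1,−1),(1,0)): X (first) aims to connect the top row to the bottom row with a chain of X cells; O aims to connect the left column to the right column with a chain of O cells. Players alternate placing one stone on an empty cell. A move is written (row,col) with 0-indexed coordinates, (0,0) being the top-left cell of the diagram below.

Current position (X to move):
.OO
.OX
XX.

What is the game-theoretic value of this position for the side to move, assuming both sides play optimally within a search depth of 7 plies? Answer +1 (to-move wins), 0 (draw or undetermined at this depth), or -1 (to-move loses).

ply 1, X at .OO/.OX/XX. | (0,0)=-1→XOO/.OX/XX.*; (1,0)=-1→.OO/XOX/XX.; (2,2)=-1→.OO/.OX/XXX
ply 2, O at XOO/.OX/XX. | (1,0)=+1→XOO/OOX/XX.*; (2,2)=-1→XOO/.OX/XXO
ply 3: XOO/OOX/XX. is terminal -1 (X); from .OO/.OX/XX. depth 7

value(.OO/.OX/XX., X) = -1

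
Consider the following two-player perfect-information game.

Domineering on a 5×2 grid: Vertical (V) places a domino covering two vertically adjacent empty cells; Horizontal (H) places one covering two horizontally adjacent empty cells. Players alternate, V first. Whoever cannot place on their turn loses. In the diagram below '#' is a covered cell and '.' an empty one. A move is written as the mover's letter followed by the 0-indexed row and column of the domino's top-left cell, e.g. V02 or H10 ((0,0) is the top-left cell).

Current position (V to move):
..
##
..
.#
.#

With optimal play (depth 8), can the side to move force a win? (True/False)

V winning at [../##/../.#/.#]: False

p1 V@[../##/../.#/.#]: V20[../##/#./##/.#]-1* V30[../##/../##/##]-1
p2 H@[../##/#./##/.#]: H00[##/##/#./##/.#]+1*
p3 V@[##/##/#./##/.#] terminal -1; root [../##/../.#/.#] d8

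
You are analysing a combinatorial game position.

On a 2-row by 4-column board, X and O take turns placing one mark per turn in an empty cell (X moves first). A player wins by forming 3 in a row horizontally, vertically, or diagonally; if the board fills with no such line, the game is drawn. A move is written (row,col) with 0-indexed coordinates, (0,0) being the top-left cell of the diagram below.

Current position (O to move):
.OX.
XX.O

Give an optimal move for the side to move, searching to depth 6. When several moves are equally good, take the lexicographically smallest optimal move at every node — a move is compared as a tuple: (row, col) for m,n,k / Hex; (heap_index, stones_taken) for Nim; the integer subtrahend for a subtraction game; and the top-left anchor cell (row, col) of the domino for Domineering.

[.OX./XX.O] O move#1: (0,0):-1/OOX./XX.O, (0,3):-1/.OXO/XX.O, (1,2):+0/.OX./XXOO*
[.OX./XXOO] X move#2: (0,0):+0/XOX./XXOO*, (0,3):+0/.OXX/XXOO
[XOX./XXOO] O move#3: (0,3):+0/XOXO/XXOO*
[XOXO/XXOO] end (terminal +0, X#4); searched .OX./XX.O to 6

O's best at [.OX./XX.O]: (1,2)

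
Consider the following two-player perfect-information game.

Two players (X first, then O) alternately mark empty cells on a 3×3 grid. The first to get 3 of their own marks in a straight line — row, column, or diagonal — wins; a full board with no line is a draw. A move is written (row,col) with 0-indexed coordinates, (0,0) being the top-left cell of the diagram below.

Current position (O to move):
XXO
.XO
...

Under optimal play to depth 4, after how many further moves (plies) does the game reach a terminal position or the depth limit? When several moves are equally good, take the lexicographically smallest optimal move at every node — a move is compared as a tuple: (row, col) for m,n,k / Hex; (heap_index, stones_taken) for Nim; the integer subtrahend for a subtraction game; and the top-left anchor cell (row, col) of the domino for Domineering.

ply 1, O at XXO/.XO/... | (1,0)=-1→XXO/OXO/...; (2,0)=-1→XXO/.XO/O..; (2,1)=-1→XXO/.XO/.O.; (2,2)=+1→XXO/.XO/..O*
ply 2: XXO/.XO/..O is terminal -1 (X); from XXO/.XO/... depth 4

PV length from [XXO/.XO/...]: 1 ply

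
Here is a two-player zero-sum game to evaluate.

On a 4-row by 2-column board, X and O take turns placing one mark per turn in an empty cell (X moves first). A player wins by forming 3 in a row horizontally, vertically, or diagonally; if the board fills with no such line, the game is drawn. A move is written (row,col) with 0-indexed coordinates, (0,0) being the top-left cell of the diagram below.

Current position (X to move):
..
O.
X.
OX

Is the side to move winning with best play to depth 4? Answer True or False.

[../O./X./OX] X move#1: (0,0):+0/X./O./X./OX*, (0,1):+0/.X/O./X./OX, (1,1):+0/../OX/X./OX, (2,1):+0/../O./XX/OX
[X./O./X./OX] O move#2: (0,1):+0/XO/O./X./OX*, (1,1):+0/X./OO/X./OX, (2,1):+0/X./O./XO/OX
[XO/O./X./OX] X move#3: (1,1):+0/XO/OX/X./OX*, (2,1):+0/XO/O./XX/OX
[XO/OX/X./OX] O move#4: (2,1):+0/XO/OX/XO/OX*
[XO/OX/XO/OX] end (terminal +0, X#5); searched ../O./X./OX to 4

X winning at [../O./X./OX]: False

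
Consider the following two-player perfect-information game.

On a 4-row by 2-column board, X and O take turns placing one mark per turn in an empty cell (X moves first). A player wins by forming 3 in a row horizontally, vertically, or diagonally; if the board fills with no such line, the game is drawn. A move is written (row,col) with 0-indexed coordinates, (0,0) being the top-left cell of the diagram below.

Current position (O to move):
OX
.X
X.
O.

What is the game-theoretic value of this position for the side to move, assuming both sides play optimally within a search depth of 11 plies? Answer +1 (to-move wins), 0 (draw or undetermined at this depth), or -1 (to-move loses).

value(OX/.X/X./O., O) = 0

[OX/.X/X./O.] O move#1: (1,0):-1/OX/OX/X./O., (2,1):+0/OX/.X/XO/O.*, (3,1):-1/OX/.X/X./OO
[OX/.X/XO/O.] X move#2: (1,0):+0/OX/XX/XO/O.*, (3,1):+0/OX/.X/XO/OX
[OX/XX/XO/O.] O move#3: (3,1):+0/OX/XX/XO/OO*
[OX/XX/XO/OO] end (terminal +0, X#4); searched OX/.X/X./O. to 11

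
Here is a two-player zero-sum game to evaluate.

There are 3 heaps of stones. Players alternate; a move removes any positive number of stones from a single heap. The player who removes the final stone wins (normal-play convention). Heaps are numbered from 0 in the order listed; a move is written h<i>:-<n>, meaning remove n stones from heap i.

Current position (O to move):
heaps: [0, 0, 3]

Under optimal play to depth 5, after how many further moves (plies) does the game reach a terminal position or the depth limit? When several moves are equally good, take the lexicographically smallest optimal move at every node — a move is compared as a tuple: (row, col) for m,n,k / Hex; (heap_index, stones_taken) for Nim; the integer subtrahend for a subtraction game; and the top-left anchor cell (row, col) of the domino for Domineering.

[(0,0,3)] O move#1: h2:-1:-1/(0,0,2), h2:-2:-1/(0,0,1), h2:-3:+1/(0,0,0)*
[(0,0,0)] end (terminal -1, X#2); searched (0,0,3) to 5

PV length from [(0,0,3)]: 1 ply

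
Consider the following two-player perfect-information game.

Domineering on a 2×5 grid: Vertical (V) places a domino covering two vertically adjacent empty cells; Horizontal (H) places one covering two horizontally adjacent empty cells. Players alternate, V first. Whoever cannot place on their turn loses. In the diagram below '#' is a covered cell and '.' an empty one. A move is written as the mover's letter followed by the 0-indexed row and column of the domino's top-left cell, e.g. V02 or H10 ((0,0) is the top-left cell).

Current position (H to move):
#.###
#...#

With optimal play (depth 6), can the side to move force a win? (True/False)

H winning at [#.###/#...#]: True

p1 H@[#.###/#...#]: H11[#.###/###.#]+1* H12[#.###/#.###]-1
p2 V@[#.###/###.#] terminal -1; root [#.###/#...#] d6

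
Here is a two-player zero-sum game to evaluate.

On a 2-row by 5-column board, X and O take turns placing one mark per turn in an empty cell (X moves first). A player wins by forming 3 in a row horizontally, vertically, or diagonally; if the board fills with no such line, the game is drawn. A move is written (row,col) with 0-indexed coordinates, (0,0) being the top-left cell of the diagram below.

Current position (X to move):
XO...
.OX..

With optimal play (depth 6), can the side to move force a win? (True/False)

X winning at [XO.../.OX..]: False

p1 X@[XO.../.OX..]: (0,2)[XOX../.OX..]+0* (0,3)[XO.X./.OX..]+0 (0,4)[XO..X/.OX..]+0 (1,0)[XO.../XOX..]+0 (1,3)[XO.../.OXX.]+0 (1,4)[XO.../.OX.X]+0
p2 O@[XOX../.OX..]: (0,3)[XOXO./.OX..]+0* (0,4)[XOX.O/.OX..]+0 (1,0)[XOX../OOX..]+0 (1,3)[XOX../.OXO.]+0 (1,4)[XOX../.OX.O]+0
p3 X@[XOXO./.OX..]: (0,4)[XOXOX/.OX..]+0* (1,0)[XOXO./XOX..]+0 (1,3)[XOXO./.OXX.]+0 (1,4)[XOXO./.OX.X]+0
p4 O@[XOXOX/.OX..]: (1,0)[XOXOX/OOX..]+0* (1,3)[XOXOX/.OXO.]+0 (1,4)[XOXOX/.OX.O]+0
p5 X@[XOXOX/OOX..]: (1,3)[XOXOX/OOXX.]+0* (1,4)[XOXOX/OOX.X]+0
p6 O@[XOXOX/OOXX.]: (1,4)[XOXOX/OOXXO]+0*
p7 X@[XOXOX/OOXXO] terminal +0; root [XO.../.OX..] d6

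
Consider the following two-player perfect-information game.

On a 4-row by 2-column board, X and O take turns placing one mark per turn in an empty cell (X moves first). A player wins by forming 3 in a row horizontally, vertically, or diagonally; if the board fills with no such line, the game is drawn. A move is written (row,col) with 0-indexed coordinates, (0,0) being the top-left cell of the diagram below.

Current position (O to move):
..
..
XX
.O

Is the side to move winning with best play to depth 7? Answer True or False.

O winning at [../../XX/.O]: False

p1 O@[../../XX/.O]: (0,0)[O./../XX/.O]+0* (0,1)[.O/../XX/.O]-1 (1,0)[../O./XX/.O]+0 (1,1)[../.O/XX/.O]-1 (3,0)[../../XX/OO]+0
p2 X@[O./../XX/.O]: (0,1)[OX/../XX/.O]+0* (1,0)[O./X./XX/.O]+0 (1,1)[O./.X/XX/.O]+0 (3,0)[O./../XX/XO]+0
p3 O@[OX/../XX/.O]: (1,0)[OX/O./XX/.O]-1 (1,1)[OX/.O/XX/.O]+0* (3,0)[OX/../XX/OO]-1
p4 X@[OX/.O/XX/.O]: (1,0)[OX/XO/XX/.O]+0* (3,0)[OX/.O/XX/XO]+0
p5 O@[OX/XO/XX/.O]: (3,0)[OX/XO/XX/OO]+0*
p6 X@[OX/XO/XX/OO] terminal +0; root [../../XX/.O] d7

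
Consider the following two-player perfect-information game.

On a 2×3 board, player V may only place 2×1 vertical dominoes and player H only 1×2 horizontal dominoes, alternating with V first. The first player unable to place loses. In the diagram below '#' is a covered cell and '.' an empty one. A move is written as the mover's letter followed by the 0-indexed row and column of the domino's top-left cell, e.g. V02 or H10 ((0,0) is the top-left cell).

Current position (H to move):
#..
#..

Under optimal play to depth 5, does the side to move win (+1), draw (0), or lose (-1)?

[#../#..] H move#1: H01:+1/###/#..*, H11:+1/#../###
[###/#..] end (terminal -1, V#2); searched #../#.. to 5

value(#../#.., H) = +1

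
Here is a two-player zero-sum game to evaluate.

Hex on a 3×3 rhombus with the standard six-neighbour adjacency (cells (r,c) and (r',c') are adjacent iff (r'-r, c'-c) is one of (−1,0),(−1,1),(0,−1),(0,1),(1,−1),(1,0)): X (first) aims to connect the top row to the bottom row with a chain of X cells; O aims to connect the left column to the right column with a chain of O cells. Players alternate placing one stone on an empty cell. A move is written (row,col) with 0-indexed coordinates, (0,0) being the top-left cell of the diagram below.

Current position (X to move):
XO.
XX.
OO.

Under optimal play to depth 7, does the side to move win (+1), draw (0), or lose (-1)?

value(XO./XX./OO., X) = -1

[XO./XX./OO.] X move#1: (0,2):-1/XOX/XX./OO.*, (1,2):-1/XO./XXX/OO., (2,2):-1/XO./XX./OOX
[XOX/XX./OO.] O move#2: (1,2):+1/XOX/XXO/OO.*, (2,2):+1/XOX/XX./OOO
[XOX/XXO/OO.] end (terminal -1, X#3); searched XO./XX./OO. to 7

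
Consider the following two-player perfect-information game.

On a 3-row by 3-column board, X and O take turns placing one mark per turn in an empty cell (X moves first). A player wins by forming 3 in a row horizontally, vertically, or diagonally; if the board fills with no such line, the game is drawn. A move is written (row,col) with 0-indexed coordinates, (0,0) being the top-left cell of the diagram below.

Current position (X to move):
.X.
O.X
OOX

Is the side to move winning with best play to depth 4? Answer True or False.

X winning at [.X./O.X/OOX]: True

p1 X@[.X./O.X/OOX]: (0,0)[XX./O.X/OOX]+1* (0,2)[.XX/O.X/OOX]+1 (1,1)[.X./OXX/OOX]-1
p2 O@[XX./O.X/OOX]: (0,2)[XXO/O.X/OOX]-1* (1,1)[XX./OOX/OOX]-1
p3 X@[XXO/O.X/OOX]: (1,1)[XXO/OXX/OOX]+1*
p4 O@[XXO/OXX/OOX] terminal -1; root [.X./O.X/OOX] d4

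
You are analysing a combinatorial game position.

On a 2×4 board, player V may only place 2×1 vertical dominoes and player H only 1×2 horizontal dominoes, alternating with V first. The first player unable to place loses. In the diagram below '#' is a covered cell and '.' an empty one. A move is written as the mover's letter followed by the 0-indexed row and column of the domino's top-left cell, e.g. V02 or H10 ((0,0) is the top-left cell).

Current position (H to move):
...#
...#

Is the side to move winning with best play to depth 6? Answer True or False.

H winning at [...#/...#]: True

ply 1, H at ...#/...# | H00=+1→##.#/...#*; H01=+1→.###/...#; H10=+1→...#/##.#; H11=+1→...#/.###
ply 2, V at ##.#/...# | V02=-1→####/..##*
ply 3, H at ####/..## | H10=+1→####/####*
ply 4: ####/#### is terminal -1 (V); from ...#/...# depth 6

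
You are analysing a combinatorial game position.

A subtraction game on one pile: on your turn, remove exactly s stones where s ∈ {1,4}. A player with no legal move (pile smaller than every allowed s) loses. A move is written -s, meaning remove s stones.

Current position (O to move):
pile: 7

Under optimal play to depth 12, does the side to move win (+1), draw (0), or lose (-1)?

p1 O@[7]: -1[6]-1* -4[3]-1
p2 X@[6]: -1[5]+1* -4[2]+1
p3 O@[5]: -1[4]-1* -4[1]-1
p4 X@[4]: -1[3]-1 -4[0]+1*
p5 O@[0] terminal -1; root [7] d12

value(7, O) = -1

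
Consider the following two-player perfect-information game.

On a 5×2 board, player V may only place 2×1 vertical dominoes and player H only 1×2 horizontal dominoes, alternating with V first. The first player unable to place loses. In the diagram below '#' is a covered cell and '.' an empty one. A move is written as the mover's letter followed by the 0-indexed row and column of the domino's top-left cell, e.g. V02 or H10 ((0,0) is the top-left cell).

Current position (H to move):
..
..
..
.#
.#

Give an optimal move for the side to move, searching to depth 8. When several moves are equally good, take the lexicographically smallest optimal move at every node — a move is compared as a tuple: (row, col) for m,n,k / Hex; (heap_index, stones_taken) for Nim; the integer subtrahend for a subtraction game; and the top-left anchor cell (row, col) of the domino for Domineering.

H's best at [../../../.#/.#]: H10

[../../../.#/.#] H move#1: H00:-1/##/../../.#/.#, H10:+1/../##/../.#/.#*, H20:-1/../../##/.#/.#
[../##/../.#/.#] V move#2: V20:-1/../##/#./##/.#*, V30:-1/../##/../##/##
[../##/#./##/.#] H move#3: H00:+1/##/##/#./##/.#*
[##/##/#./##/.#] end (terminal -1, V#4); searched ../../../.#/.# to 8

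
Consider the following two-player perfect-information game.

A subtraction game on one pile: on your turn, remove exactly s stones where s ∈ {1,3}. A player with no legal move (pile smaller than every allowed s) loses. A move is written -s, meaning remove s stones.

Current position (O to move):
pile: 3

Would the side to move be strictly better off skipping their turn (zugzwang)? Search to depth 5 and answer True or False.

zugzwang(3, O) = False

p1 O@[3]: -1[2]+1* -3[0]+1
p2 X@[2]: -1[1]-1*
p3 O@[1]: -1[0]+1*
p4 X@[0] terminal -1; root [3] d5
if O skipped the turn, X would face:
~ p1 X@[3]: -1[2]+1* -3[0]+1
~ p2 O@[2]: -1[1]-1*
~ p3 X@[1]: -1[0]+1*
~ p4 O@[0] terminal -1; root [3] d5
compare (O): move=+1 vs pass=-1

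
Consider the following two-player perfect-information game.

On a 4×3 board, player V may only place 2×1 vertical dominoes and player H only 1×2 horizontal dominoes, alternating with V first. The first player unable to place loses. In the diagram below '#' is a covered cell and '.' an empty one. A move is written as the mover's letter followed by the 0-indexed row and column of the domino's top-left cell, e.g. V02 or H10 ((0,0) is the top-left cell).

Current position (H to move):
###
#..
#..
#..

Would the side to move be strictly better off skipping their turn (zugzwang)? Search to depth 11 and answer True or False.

p1 H@[###/#../#../#..]: H11[###/###/#../#..]-1 H21[###/#../###/#..]+1* H31[###/#../#../###]-1
p2 V@[###/#../###/#..] terminal -1; root [###/#../#../#..] d11
suppose H passes — search the same position with V to move:
pass> p1 V@[###/#../#../#..]: V11[###/##./##./#..]+1* V12[###/#.#/#.#/#..]+1 V21[###/#../##./##.]+1 V22[###/#../#.#/#.#]+1
pass> p2 H@[###/##./##./#..]: H31[###/##./##./###]-1*
pass> p3 V@[###/##./##./###]: V12[###/###/###/###]+1*
pass> p4 H@[###/###/###/###] terminal -1; root [###/#../#../#..] d11
for H: play +1, pass -1

zugzwang(###/#../#../#.., H) = False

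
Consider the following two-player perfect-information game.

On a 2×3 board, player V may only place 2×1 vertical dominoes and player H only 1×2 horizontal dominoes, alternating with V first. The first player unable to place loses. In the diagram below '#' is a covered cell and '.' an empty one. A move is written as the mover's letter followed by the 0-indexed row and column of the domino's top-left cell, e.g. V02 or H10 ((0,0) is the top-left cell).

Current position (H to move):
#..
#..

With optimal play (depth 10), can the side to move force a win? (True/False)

H winning at [#../#..]: True

p1 H@[#../#..]: H01[###/#..]+1* H11[#../###]+1
p2 V@[###/#..] terminal -1; root [#../#..] d10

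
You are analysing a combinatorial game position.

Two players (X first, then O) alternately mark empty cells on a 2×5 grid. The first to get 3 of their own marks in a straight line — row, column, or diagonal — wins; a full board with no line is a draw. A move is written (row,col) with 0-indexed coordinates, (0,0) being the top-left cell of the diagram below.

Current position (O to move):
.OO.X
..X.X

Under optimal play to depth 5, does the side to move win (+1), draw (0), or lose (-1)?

value(.OO.X/..X.X, O) = +1

[.OO.X/..X.X] O move#1: (0,0):+1/OOO.X/..X.X*, (0,3):+1/.OOOX/..X.X, (1,0):-1/.OO.X/O.X.X, (1,1):-1/.OO.X/.OX.X, (1,3):+1/.OO.X/..XOX
[OOO.X/..X.X] end (terminal -1, X#2); searched .OO.X/..X.X to 5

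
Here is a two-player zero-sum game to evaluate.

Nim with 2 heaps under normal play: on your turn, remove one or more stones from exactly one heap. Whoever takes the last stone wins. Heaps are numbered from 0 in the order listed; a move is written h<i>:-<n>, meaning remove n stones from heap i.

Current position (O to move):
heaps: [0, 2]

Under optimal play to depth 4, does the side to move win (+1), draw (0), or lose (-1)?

value((0,2), O) = +1

[(0,2)] O move#1: h1:-1:-1/(0,1), h1:-2:+1/(0,0)*
[(0,0)] end (terminal -1, X#2); searched (0,2) to 4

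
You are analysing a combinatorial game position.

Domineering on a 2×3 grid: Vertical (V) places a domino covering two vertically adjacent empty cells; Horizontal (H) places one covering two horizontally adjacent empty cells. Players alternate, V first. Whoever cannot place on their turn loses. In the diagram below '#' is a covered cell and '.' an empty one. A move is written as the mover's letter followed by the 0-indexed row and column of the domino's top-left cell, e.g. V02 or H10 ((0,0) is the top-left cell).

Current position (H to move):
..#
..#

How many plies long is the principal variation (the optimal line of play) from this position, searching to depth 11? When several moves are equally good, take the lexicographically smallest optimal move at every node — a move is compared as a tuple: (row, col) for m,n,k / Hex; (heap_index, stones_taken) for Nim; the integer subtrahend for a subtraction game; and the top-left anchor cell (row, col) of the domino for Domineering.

ply 1, H at ..#/..# | H00=+1→###/..#*; H10=+1→..#/###
ply 2: ###/..# is terminal -1 (V); from ..#/..# depth 11

PV length from [..#/..#]: 1 ply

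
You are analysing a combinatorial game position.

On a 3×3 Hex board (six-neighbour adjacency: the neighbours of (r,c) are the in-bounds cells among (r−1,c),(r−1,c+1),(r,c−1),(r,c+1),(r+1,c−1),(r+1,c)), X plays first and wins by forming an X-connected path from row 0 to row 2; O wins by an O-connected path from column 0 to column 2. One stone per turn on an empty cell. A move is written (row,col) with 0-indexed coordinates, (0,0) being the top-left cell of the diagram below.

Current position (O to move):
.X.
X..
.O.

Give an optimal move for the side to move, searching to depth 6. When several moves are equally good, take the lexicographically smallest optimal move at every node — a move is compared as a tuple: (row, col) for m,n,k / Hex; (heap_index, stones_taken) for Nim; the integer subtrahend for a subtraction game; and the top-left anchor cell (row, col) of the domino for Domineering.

ply 1, O at .X./X../.O. | (0,0)=-1→OX./X../.O.; (0,2)=-1→.XO/X../.O.; (1,1)=-1→.X./XO./.O.; (1,2)=-1→.X./X.O/.O.; (2,0)=+1→.X./X../OO.*; (2,2)=-1→.X./X../.OO
ply 2, X at .X./X../OO. | (0,0)=-1→XX./X../OO.*; (0,2)=-1→.XX/X../OO.; (1,1)=-1→.X./XX./OO.; (1,2)=-1→.X./X.X/OO.; (2,2)=-1→.X./X../OOX
ply 3, O at XX./X../OO. | (0,2)=+1→XXO/X../OO.*; (1,1)=+1→XX./XO./OO.; (1,2)=+1→XX./X.O/OO.; (2,2)=+1→XX./X../OOO
ply 4, X at XXO/X../OO. | (1,1)=-1→XXO/XX./OO.*; (1,2)=-1→XXO/X.X/OO.; (2,2)=-1→XXO/X../OOX
ply 5, O at XXO/XX./OO. | (1,2)=+1→XXO/XXO/OO.*; (2,2)=+1→XXO/XX./OOO
ply 6: XXO/XXO/OO. is terminal -1 (X); from .X./X../.O. depth 6

O's best at [.X./X../.O.]: (2,0)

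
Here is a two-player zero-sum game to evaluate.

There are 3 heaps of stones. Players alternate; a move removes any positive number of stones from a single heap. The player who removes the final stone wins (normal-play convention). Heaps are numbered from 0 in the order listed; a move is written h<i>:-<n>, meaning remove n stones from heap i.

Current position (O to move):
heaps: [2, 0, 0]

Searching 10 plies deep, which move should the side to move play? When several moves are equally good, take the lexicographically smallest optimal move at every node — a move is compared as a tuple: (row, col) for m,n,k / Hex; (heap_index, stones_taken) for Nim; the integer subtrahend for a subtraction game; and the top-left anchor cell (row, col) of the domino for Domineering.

O's best at [(2,0,0)]: h0:-2

[(2,0,0)] O move#1: h0:-1:-1/(1,0,0), h0:-2:+1/(0,0,0)*
[(0,0,0)] end (terminal -1, X#2); searched (2,0,0) to 10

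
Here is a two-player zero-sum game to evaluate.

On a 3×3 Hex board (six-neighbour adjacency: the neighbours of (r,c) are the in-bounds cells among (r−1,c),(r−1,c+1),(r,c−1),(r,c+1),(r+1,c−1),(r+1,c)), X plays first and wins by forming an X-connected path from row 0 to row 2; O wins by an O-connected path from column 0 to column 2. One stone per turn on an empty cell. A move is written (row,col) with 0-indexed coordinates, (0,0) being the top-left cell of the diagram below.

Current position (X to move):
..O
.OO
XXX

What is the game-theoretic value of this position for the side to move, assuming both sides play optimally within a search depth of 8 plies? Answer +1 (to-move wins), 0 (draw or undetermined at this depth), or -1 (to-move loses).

value(..O/.OO/XXX, X) = +1

ply 1, X at ..O/.OO/XXX | (0,0)=-1→X.O/.OO/XXX; (0,1)=-1→.XO/.OO/XXX; (1,0)=+1→..O/XOO/XXX*
ply 2, O at ..O/XOO/XXX | (0,0)=-1→O.O/XOO/XXX*; (0,1)=-1→.OO/XOO/XXX
ply 3, X at O.O/XOO/XXX | (0,1)=+1→OXO/XOO/XXX*
ply 4: OXO/XOO/XXX is terminal -1 (O); from ..O/.OO/XXX depth 8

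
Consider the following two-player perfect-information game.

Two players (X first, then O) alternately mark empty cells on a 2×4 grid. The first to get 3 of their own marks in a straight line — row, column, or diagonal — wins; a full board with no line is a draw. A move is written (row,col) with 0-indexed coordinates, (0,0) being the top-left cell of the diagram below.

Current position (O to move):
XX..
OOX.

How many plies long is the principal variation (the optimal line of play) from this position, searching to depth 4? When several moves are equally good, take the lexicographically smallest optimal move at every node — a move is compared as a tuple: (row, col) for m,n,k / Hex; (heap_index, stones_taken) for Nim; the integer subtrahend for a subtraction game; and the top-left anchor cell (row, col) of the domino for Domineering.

[XX../OOX.] O move#1: (0,2):+0/XXO./OOX.*, (0,3):-1/XX.O/OOX., (1,3):-1/XX../OOXO
[XXO./OOX.] X move#2: (0,3):+0/XXOX/OOX.*, (1,3):+0/XXO./OOXX
[XXOX/OOX.] O move#3: (1,3):+0/XXOX/OOXO*
[XXOX/OOXO] end (terminal +0, X#4); searched XX../OOX. to 4

PV length from [XX../OOX.]: 3 plies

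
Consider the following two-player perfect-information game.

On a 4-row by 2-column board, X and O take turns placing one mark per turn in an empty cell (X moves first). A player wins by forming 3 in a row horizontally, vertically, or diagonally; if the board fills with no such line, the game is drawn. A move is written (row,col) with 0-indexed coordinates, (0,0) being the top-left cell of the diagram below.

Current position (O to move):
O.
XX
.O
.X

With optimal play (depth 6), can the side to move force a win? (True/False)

p1 O@[O./XX/.O/.X]: (0,1)[OO/XX/.O/.X]+0* (2,0)[O./XX/OO/.X]+0 (3,0)[O./XX/.O/OX]+0
p2 X@[OO/XX/.O/.X]: (2,0)[OO/XX/XO/.X]+0* (3,0)[OO/XX/.O/XX]+0
p3 O@[OO/XX/XO/.X]: (3,0)[OO/XX/XO/OX]+0*
p4 X@[OO/XX/XO/OX] terminal +0; root [O./XX/.O/.X] d6

O winning at [O./XX/.O/.X]: False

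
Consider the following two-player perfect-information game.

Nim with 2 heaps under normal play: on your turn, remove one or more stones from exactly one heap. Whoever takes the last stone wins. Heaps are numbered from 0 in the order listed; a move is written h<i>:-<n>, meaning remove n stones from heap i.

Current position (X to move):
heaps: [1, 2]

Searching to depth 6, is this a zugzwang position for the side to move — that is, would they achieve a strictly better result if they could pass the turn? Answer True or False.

zugzwang((1,2), X) = False

ply 1, X at (1,2) | h0:-1=-1→(0,2); h1:-1=+1→(1,1)*; h1:-2=-1→(1,0)
ply 2, O at (1,1) | h0:-1=-1→(0,1)*; h1:-1=-1→(1,0)
ply 3, X at (0,1) | h1:-1=+1→(0,0)*
ply 4: (0,0) is terminal -1 (O); from (1,2) depth 6
suppose X passes — search the same position with O to move:
pass> ply 1, O at (1,2) | h0:-1=-1→(0,2); h1:-1=+1→(1,1)*; h1:-2=-1→(1,0)
pass> ply 2, X at (1,1) | h0:-1=-1→(0,1)*; h1:-1=-1→(1,0)
pass> ply 3, O at (0,1) | h1:-1=+1→(0,0)*
pass> ply 4: (0,0) is terminal -1 (X); from (1,2) depth 6
for X: play +1, pass -1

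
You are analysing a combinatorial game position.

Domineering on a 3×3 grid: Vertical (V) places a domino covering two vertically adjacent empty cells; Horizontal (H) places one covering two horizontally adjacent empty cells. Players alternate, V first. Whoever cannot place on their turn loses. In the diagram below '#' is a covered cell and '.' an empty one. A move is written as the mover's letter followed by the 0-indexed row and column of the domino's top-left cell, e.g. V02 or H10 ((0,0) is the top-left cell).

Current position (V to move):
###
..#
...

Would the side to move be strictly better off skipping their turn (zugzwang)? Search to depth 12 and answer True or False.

zugzwang(###/..#/..., V) = False

ply 1, V at ###/..#/... | V10=-1→###/#.#/#..; V11=+1→###/.##/.#.*
ply 2: ###/.##/.#. is terminal -1 (H); from ###/..#/... depth 12
pass branch (H moves first from the same position):
  | ply 1, H at ###/..#/... | H10=+1→###/###/...*; H20=+1→###/..#/##.; H21=-1→###/..#/.##
  | ply 2: ###/###/... is terminal -1 (V); from ###/..#/... depth 12
V moving scores +1; V passing scores -1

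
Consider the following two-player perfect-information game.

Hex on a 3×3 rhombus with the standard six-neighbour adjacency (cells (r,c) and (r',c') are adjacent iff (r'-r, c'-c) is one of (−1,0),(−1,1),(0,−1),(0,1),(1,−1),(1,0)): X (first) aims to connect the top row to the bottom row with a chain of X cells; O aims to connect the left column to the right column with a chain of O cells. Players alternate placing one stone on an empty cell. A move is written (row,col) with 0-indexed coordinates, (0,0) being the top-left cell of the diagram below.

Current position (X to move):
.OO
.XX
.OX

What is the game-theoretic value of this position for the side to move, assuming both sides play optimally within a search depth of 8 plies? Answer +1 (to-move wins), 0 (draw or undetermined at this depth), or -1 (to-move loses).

p1 X@[.OO/.XX/.OX]: (0,0)[XOO/.XX/.OX]-1* (1,0)[.OO/XXX/.OX]-1 (2,0)[.OO/.XX/XOX]-1
p2 O@[XOO/.XX/.OX]: (1,0)[XOO/OXX/.OX]+1* (2,0)[XOO/.XX/OOX]-1
p3 X@[XOO/OXX/.OX] terminal -1; root [.OO/.XX/.OX] d8

value(.OO/.XX/.OX, X) = -1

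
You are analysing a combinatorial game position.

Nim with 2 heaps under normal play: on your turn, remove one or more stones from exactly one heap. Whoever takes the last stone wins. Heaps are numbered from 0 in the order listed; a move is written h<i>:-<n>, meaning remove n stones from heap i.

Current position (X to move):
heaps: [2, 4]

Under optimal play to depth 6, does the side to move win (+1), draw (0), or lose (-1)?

[(2,4)] X move#1: h0:-1:-1/(1,4), h0:-2:-1/(0,4), h1:-1:-1/(2,3), h1:-2:+1/(2,2)*, h1:-3:-1/(2,1), h1:-4:-1/(2,0)
[(2,2)] O move#2: h0:-1:-1/(1,2)*, h0:-2:-1/(0,2), h1:-1:-1/(2,1), h1:-2:-1/(2,0)
[(1,2)] X move#3: h0:-1:-1/(0,2), h1:-1:+1/(1,1)*, h1:-2:-1/(1,0)
[(1,1)] O move#4: h0:-1:-1/(0,1)*, h1:-1:-1/(1,0)
[(0,1)] X move#5: h1:-1:+1/(0,0)*
[(0,0)] end (terminal -1, O#6); searched (2,4) to 6

value((2,4), X) = +1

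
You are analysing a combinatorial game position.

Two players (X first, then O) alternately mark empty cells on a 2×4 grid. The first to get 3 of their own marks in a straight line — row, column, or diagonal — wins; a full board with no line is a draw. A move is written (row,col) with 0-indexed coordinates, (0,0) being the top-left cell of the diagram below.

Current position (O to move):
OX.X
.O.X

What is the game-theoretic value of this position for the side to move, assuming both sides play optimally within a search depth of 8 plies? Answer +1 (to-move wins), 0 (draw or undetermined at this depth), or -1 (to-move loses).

value(OX.X/.O.X, O) = 0

p1 O@[OX.X/.O.X]: (0,2)[OXOX/.O.X]+0* (1,0)[OX.X/OO.X]-1 (1,2)[OX.X/.OOX]-1
p2 X@[OXOX/.O.X]: (1,0)[OXOX/XO.X]+0* (1,2)[OXOX/.OXX]+0
p3 O@[OXOX/XO.X]: (1,2)[OXOX/XOOX]+0*
p4 X@[OXOX/XOOX] terminal +0; root [OX.X/.O.X] d8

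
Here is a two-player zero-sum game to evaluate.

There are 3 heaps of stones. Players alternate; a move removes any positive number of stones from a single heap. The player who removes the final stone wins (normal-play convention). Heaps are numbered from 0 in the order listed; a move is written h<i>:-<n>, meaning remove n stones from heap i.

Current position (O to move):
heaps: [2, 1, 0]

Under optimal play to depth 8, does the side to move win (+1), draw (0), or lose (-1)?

value((2,1,0), O) = +1

ply 1, O at (2,1,0) | h0:-1=+1→(1,1,0)*; h0:-2=-1→(0,1,0); h1:-1=-1→(2,0,0)
ply 2, X at (1,1,0) | h0:-1=-1→(0,1,0)*; h1:-1=-1→(1,0,0)
ply 3, O at (0,1,0) | h1:-1=+1→(0,0,0)*
ply 4: (0,0,0) is terminal -1 (X); from (2,1,0) depth 8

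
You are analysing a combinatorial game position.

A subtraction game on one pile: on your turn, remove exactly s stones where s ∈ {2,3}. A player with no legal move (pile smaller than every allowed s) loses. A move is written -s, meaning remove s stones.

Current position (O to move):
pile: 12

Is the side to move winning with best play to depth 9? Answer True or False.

ply 1, O at 12 | -2=+1→10*; -3=-1→9
ply 2, X at 10 | -2=-1→8*; -3=-1→7
ply 3, O at 8 | -2=+1→6*; -3=+1→5
ply 4, X at 6 | -2=-1→4*; -3=-1→3
ply 5, O at 4 | -2=-1→2; -3=+1→1*
ply 6: 1 is terminal -1 (X); from 12 depth 9

O winning at [12]: True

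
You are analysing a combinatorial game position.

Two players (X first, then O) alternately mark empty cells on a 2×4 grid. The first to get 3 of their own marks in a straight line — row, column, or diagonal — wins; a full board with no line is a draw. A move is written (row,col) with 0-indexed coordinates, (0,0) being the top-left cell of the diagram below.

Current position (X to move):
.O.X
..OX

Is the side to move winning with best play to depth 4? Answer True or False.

X winning at [.O.X/..OX]: False

ply 1, X at .O.X/..OX | (0,0)=+0→XO.X/..OX*; (0,2)=+0→.OXX/..OX; (1,0)=+0→.O.X/X.OX; (1,1)=+0→.O.X/.XOX
ply 2, O at XO.X/..OX | (0,2)=+0→XOOX/..OX*; (1,0)=+0→XO.X/O.OX; (1,1)=+0→XO.X/.OOX
ply 3, X at XOOX/..OX | (1,0)=+0→XOOX/X.OX*; (1,1)=+0→XOOX/.XOX
ply 4, O at XOOX/X.OX | (1,1)=+0→XOOX/XOOX*
ply 5: XOOX/XOOX is terminal +0 (X); from .O.X/..OX depth 4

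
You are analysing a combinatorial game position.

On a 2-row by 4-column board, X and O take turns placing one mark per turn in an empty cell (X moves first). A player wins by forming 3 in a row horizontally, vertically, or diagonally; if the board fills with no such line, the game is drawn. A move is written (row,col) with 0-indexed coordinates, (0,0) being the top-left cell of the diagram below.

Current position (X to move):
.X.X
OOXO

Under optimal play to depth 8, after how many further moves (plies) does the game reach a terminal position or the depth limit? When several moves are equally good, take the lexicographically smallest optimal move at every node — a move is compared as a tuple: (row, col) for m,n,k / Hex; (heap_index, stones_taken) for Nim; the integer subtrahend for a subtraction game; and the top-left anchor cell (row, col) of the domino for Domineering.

ply 1, X at .X.X/OOXO | (0,0)=+0→XX.X/OOXO; (0,2)=+1→.XXX/OOXO*
ply 2: .XXX/OOXO is terminal -1 (O); from .X.X/OOXO depth 8

PV length from [.X.X/OOXO]: 1 ply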